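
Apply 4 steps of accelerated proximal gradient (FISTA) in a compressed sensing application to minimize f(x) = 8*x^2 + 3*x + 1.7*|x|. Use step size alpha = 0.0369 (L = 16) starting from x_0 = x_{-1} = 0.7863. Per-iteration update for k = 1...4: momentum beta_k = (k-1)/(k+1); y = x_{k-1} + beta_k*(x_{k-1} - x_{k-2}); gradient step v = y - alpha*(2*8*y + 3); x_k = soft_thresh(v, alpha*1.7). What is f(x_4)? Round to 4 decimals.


FISTA on f(x) = 8*x^2 + 3*x + 1.7*|x|
L = 16, alpha = 0.0369
Iteration 1: beta = 0.0, y = 0.7863 + 0.0*(0.7863 - 0.7863) = 0.7863
  grad(y) = 15.5808, v = y - alpha*grad = 0.2114
  prox(v) = soft_thresh(0.2114, 0.0627) = 0.1486
Iteration 2: beta = 0.3333, y = 0.1486 + 0.3333*(0.1486 - 0.7863) = -0.0639
  grad(y) = 1.9774, v = y - alpha*grad = -0.1369
  prox(v) = soft_thresh(-0.1369, 0.0627) = -0.0741
Iteration 3: beta = 0.5, y = -0.0741 + 0.5*(-0.0741 - 0.1486) = -0.1855
  grad(y) = 0.0313, v = y - alpha*grad = -0.1867
  prox(v) = soft_thresh(-0.1867, 0.0627) = -0.124
Iteration 4: beta = 0.6, y = -0.124 + 0.6*(-0.124 + 0.0741) = -0.1539
  grad(y) = 0.5382, v = y - alpha*grad = -0.1737
  prox(v) = soft_thresh(-0.1737, 0.0627) = -0.111
f(x_4) = 8*(-0.111)^2 + 3*(-0.111) + 1.7*|-0.111| = -0.0457


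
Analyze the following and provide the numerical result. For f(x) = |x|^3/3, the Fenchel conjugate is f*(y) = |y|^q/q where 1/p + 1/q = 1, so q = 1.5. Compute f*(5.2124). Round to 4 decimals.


The conjugate exponent q satisfies 1/p + 1/q = 1.
p = 3, so q = 3/(3 - 1) = 1.5
|y|^q = 5.2124^1.5 = 11.9003
f*(5.2124) = 11.9003 / 1.5 = 7.9335


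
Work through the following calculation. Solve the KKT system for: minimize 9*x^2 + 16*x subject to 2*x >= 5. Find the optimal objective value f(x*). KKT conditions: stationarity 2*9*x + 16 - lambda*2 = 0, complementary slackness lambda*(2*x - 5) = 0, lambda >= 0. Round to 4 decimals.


Step 1: Try lambda = 0 (constraint inactive).
x_unc = -16/(2*9) = -0.8889
Check: 2*-0.8889 = -1.7778 < 5 -- violated!
Step 2: Constraint must be active: 2*x = 5
x* = 5/2 = 2.5
lambda = (2*9*2.5 + 16)/2 = 30.5
Step 3: Compute optimal value.
f(x*) = 9*2.5^2 + 16*2.5 = 96.25


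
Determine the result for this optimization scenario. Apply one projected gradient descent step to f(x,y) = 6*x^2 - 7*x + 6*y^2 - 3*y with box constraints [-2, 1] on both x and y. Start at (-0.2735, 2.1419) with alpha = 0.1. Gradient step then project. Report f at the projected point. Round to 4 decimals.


Step 1: Compute gradient at (-0.2735, 2.1419).
grad_x = 2*6*-0.2735 - 7 = -10.282
grad_y = 2*6*2.1419 - 3 = 22.7028
Step 2: Gradient step.
x_raw = -0.2735 - 0.1*-10.282 = 0.7547
y_raw = 2.1419 - 0.1*22.7028 = -0.1284
Step 3: Project onto [-2, 1].
x_proj = clip(0.7547) = 0.7547
y_proj = clip(-0.1284) = -0.1284
Step 4: Evaluate f.
f(0.7547, -0.1284) = -1.3814


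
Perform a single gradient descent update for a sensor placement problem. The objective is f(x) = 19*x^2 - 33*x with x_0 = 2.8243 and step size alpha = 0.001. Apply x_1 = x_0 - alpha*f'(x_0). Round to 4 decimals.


We compute the gradient at x_0 and apply the update.
f'(x) = 38*x - 33
f'(2.8243) = 38*2.8243 - 33 = 74.3234
x_1 = 2.8243 - 0.001*74.3234 = 2.75


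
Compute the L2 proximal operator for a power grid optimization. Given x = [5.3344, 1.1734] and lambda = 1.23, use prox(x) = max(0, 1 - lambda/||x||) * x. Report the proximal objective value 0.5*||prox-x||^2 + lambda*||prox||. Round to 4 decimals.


Step 1: Compute ||x||.
||x|| = 5.4619
Step 2: Compute scaling factor.
scale = max(0, 1 - 1.23/5.4619) = 0.7748
Step 3: prox(x) = [4.1331, 0.9092]
||prox(x)|| = 4.2319
Step 4: Proximal objective.
0.5*||prox-x||^2 = 0.7565
lambda*||prox|| = 5.2052
Total = 5.9617


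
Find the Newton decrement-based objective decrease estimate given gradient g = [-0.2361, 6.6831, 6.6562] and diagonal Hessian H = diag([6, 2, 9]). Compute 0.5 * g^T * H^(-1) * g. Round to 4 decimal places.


Step 1: H is diagonal, so H^(-1) * g = [-0.0394, 3.3416, 0.7396].
Step 2: g^T H^(-1) g = sum_i g_i^2 / H_ii
  = (-0.2361)^2/6 + (6.6831)^2/2 + (6.6562)^2/9
  = 0.0093 + 22.3319 + 4.9228 = 27.264
Step 3: Objective decrease = 0.5 * g^T H^(-1) g = 13.632


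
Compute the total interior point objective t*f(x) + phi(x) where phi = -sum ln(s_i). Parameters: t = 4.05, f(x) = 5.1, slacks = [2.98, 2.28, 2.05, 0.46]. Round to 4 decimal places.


Step 1: Compute log-barrier.
ln values: [1.0919, 0.8242, 0.7178, -0.7765]
phi = -(1.0919 + 0.8242 + 0.7178 - 0.7765) = -1.8574
Step 2: Compute augmented objective.
t*f(x) = 4.05*5.1 = 20.655
Total = 20.655 - 1.8574 = 18.7976


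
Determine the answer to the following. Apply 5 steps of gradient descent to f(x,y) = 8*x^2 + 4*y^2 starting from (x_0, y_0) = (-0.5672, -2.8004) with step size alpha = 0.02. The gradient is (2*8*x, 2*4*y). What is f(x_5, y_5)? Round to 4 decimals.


Gradient descent on f(x,y) = 8*x^2 + 4*y^2.
Starting point: (-0.5672, -2.8004), alpha = 0.02
Step 1: grad_x = 2*8*-0.5672 = -9.0752, grad_y = 2*4*-2.8004 = -22.4032
  x_1 = -0.5672 - 0.02*-9.0752 = -0.3857
  y_1 = -2.8004 - 0.02*-22.4032 = -2.3523
Step 2: grad_x = 2*8*-0.3857 = -6.1711, grad_y = 2*4*-2.3523 = -18.8187
  x_2 = -0.3857 - 0.02*-6.1711 = -0.2623
  y_2 = -2.3523 - 0.02*-18.8187 = -1.976
Step 3: grad_x = 2*8*-0.2623 = -4.1964, grad_y = 2*4*-1.976 = -15.8077
  x_3 = -0.2623 - 0.02*-4.1964 = -0.1783
  y_3 = -1.976 - 0.02*-15.8077 = -1.6598
Step 4: grad_x = 2*8*-0.1783 = -2.8535, grad_y = 2*4*-1.6598 = -13.2785
  x_4 = -0.1783 - 0.02*-2.8535 = -0.1213
  y_4 = -1.6598 - 0.02*-13.2785 = -1.3942
Step 5: grad_x = 2*8*-0.1213 = -1.9404, grad_y = 2*4*-1.3942 = -11.1539
  x_5 = -0.1213 - 0.02*-1.9404 = -0.0825
  y_5 = -1.3942 - 0.02*-11.1539 = -1.1712
f(-0.0825, -1.1712) = 8*(-0.0825)^2 + 4*(-1.1712)^2 = 5.5409


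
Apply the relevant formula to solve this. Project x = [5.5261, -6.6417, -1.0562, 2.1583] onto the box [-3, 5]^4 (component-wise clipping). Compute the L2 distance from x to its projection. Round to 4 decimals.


Project each component onto [-3, 5].
clip(5.5261) = 5.0, clip(-6.6417) = -3.0, clip(-1.0562) = -1.0562, clip(2.1583) = 2.1583
Projection = [5.0, -3.0, -1.0562, 2.1583]
Squared diffs: [0.2768, 13.262, 0.0, 0.0]
Distance = sqrt(13.5388) = 3.6795


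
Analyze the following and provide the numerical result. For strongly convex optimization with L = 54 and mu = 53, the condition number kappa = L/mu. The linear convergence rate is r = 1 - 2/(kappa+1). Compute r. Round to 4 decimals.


Step 1: Compute the condition number.
kappa = L/mu = 54/53 = 1.0189
Step 2: Compute the convergence rate.
r = 1 - 2/(kappa + 1) = 1 - 2*mu/(L + mu) = (L - mu)/(L + mu) = 1/107 = 0.0093


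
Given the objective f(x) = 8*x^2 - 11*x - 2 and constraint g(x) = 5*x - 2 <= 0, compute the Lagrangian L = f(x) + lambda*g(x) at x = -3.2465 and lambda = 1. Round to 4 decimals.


Step 1: Evaluate f(x).
f(-3.2465) = 8*(-3.2465)^2 - 11*(-3.2465) - 2 = 118.0296
Step 2: Evaluate g(x).
g(-3.2465) = 5*-3.2465 - 2 = -18.2325
Step 3: Compute Lagrangian.
L = 118.0296 + 1*-18.2325 = 99.7971


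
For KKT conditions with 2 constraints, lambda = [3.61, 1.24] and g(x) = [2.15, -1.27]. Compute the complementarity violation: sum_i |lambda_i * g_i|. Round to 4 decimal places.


KKT complementary slackness check:
lambda_1 * g_1 = 3.61 * 2.15 = 7.7615
lambda_2 * g_2 = 1.24 * -1.27 = -1.5748
Total violation = 7.7615 + 1.5748 = 9.3363


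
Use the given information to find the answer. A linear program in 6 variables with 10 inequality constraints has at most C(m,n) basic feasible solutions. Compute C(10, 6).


Each vertex corresponds to some choice of n active constraints out of m, so the number of vertices is at most C(m, n) = m! / (n!(m-n)!).
m = 10, n = 6
Numerator: 10 * 9 * 8 * 7 * 6 * 5
Denominator: 6! = 720
C(10, 6) = 210


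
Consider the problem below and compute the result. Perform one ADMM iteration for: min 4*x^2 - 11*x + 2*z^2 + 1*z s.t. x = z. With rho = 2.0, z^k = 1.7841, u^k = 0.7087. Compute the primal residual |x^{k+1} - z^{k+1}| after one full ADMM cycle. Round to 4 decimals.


ADMM iteration with rho = 2.0, z^k = 1.7841, u^k = 0.7087
Step 1: x-update.
Minimize 4*x^2 - 11*x + (2.0/2)*(x - 1.7841 + 0.7087)^2
FOC: (2*4 + 2.0)*x = 11 + 2.0*(1.7841 - 0.7087)
x^{k+1} = 1.3151
Step 2: z-update.
Minimize 2*z^2 + 1*z + (2.0/2)*(1.3151 - z + 0.7087)^2
FOC: (2*2 + 2.0)*z = -1 + 2.0*(1.3151 + 0.7087)
z^{k+1} = 0.5079
Step 3: u-update.
u^{k+1} = 0.7087 + 1.3151 - 0.5079 = 1.5159
Step 4: Primal residual = |1.3151 - 0.5079| = 0.8072


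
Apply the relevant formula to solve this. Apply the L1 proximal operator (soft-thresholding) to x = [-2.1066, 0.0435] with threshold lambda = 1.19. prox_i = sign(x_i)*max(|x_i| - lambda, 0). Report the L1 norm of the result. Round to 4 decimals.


Soft-thresholding with lambda = 1.19:
prox(-2.1066) = sign(-2.1066)*max(|-2.1066| - 1.19, 0) = -0.9166
prox(0.0435) = sign(0.0435)*max(|0.0435| - 1.19, 0) = 0.0
prox(x) = [-0.9166, 0.0]
||prox(x)||_1 = 0.9166 + 0.0 = 0.9166


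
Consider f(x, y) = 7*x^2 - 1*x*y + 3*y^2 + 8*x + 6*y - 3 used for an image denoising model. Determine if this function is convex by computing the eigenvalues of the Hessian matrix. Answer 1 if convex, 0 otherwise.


The Hessian of f(x,y) = 7*x^2 - 1*x*y + 3*y^2 + 8*x + 6*y - 3 is:
H = [[14, -1], [-1, 6]]
Trace = 14 + 6 = 20
Determinant = 14*6 - (-1)^2 = 83
Discriminant = (20)^2 - 4*83 = 68.0
Eigenvalues: lambda_1 = 5.8769, lambda_2 = 14.1231
The function is convex.

1


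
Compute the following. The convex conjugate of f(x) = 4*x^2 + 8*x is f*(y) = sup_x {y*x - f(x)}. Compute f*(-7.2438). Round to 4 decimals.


f*(y) = sup_x {y*x - a*x^2 - b*x} = sup_x {(y-b)*x - a*x^2}
FOC: (y - b) - 2a*x = 0 => x* = (y - b)/(2a)
x* = (-7.2438 - 8)/(2*4) = -1.9055
f*(-7.2438) = (y-b)^2/(4a) = (-7.2438 - 8)^2/(4*4)
= 232.3734/16 = 14.5233


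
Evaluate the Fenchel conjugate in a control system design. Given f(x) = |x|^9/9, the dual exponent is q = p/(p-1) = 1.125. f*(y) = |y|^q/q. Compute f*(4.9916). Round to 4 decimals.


The conjugate exponent q satisfies 1/p + 1/q = 1.
p = 9, so q = 9/(9 - 1) = 1.125
|y|^q = 4.9916^1.125 = 6.1027
f*(4.9916) = 6.1027 / 1.125 = 5.4246


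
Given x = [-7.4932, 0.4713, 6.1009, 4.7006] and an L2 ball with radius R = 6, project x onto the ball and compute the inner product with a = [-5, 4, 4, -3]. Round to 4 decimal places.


Step 1: Compute ||x|| (intermediates to 6 decimals).
||x|| = sqrt((-7.4932)^2 + 0.4713^2 + 6.1009^2 + 4.7006^2) = 10.755779
Step 2: Project.
Since ||x|| > R, scale = R/||x|| = 6/10.755779 = 0.55784, proj(x) = scale * x
proj(x) = [-4.180007, 0.26291, 3.403326, 2.622183]
Step 3: Dot product.
a^T * proj(x) = -5*(-4.180007) + 4*0.26291 + 4*3.403326 - 3*2.622183 = 27.6984


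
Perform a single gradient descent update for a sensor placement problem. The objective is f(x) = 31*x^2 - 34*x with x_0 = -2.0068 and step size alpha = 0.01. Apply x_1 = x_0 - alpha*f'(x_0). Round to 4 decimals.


We compute the gradient at x_0 and apply the update.
f'(x) = 62*x - 34
f'(-2.0068) = 62*-2.0068 - 34 = -158.4216
x_1 = -2.0068 - 0.01*-158.4216 = -0.4226


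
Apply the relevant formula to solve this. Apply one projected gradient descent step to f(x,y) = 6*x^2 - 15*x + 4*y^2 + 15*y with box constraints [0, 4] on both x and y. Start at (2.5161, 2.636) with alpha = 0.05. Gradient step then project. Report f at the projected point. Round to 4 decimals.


Step 1: Compute gradient at (2.5161, 2.636).
grad_x = 2*6*2.5161 - 15 = 15.1932
grad_y = 2*4*2.636 + 15 = 36.088
Step 2: Gradient step.
x_raw = 2.5161 - 0.05*15.1932 = 1.7564
y_raw = 2.636 - 0.05*36.088 = 0.8316
Step 3: Project onto [0, 4].
x_proj = clip(1.7564) = 1.7564
y_proj = clip(0.8316) = 0.8316
Step 4: Evaluate f.
f(1.7564, 0.8316) = 7.4041


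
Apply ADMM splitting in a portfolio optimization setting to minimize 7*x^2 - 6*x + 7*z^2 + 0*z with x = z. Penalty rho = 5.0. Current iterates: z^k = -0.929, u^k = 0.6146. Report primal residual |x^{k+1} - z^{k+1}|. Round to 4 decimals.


ADMM iteration with rho = 5.0, z^k = -0.929, u^k = 0.6146
Step 1: x-update.
Minimize 7*x^2 - 6*x + (5.0/2)*(x + 0.929 + 0.6146)^2
FOC: (2*7 + 5.0)*x = 6 + 5.0*(-0.929 - 0.6146)
x^{k+1} = -0.0904
Step 2: z-update.
Minimize 7*z^2 + 0*z + (5.0/2)*(-0.0904 - z + 0.6146)^2
FOC: (2*7 + 5.0)*z = 0 + 5.0*(-0.0904 + 0.6146)
z^{k+1} = 0.1379
Step 3: u-update.
u^{k+1} = 0.6146 - 0.0904 - 0.1379 = 0.3862
Step 4: Primal residual = |-0.0904 - 0.1379| = 0.2284


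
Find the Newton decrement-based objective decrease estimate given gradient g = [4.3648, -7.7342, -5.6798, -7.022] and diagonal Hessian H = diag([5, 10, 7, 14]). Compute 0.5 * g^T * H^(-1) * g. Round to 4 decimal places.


Step 1: H is diagonal, so H^(-1) * g = [0.873, -0.7734, -0.8114, -0.5016].
Step 2: g^T H^(-1) g = sum_i g_i^2 / H_ii
  = (4.3648)^2/5 + (-7.7342)^2/10 + (-5.6798)^2/7 + (-7.022)^2/14
  = 3.8103 + 5.9818 + 4.6086 + 3.522 = 17.9227
Step 3: Objective decrease = 0.5 * g^T H^(-1) g = 8.9614


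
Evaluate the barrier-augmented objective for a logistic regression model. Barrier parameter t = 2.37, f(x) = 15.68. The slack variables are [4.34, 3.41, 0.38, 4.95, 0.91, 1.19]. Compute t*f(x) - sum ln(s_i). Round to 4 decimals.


Step 1: Compute log-barrier.
ln values: [1.4679, 1.2267, -0.9676, 1.5994, -0.0943, 0.174]
phi = -(1.4679 + 1.2267 - 0.9676 + 1.5994 - 0.0943 + 0.174) = -3.406
Step 2: Compute augmented objective.
t*f(x) = 2.37*15.68 = 37.1616
Total = 37.1616 - 3.406 = 33.7556


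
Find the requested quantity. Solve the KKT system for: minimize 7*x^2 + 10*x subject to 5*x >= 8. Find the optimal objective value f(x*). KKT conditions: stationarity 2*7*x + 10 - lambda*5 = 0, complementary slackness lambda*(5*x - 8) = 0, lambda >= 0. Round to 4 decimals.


Step 1: Try lambda = 0 (constraint inactive).
x_unc = -10/(2*7) = -0.7143
Check: 5*-0.7143 = -3.5715 < 8 -- violated!
Step 2: Constraint must be active: 5*x = 8
x* = 8/5 = 1.6
lambda = (2*7*1.6 + 10)/5 = 6.48
Step 3: Compute optimal value.
f(x*) = 7*1.6^2 + 10*1.6 = 33.92


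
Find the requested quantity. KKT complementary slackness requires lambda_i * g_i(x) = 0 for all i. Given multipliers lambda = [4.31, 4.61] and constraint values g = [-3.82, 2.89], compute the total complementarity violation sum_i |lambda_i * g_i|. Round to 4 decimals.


KKT complementary slackness check:
lambda_1 * g_1 = 4.31 * -3.82 = -16.4642
lambda_2 * g_2 = 4.61 * 2.89 = 13.3229
Total violation = 16.4642 + 13.3229 = 29.7871


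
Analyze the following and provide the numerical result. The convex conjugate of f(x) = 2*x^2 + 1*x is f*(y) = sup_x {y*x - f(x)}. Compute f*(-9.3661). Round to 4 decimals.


f*(y) = sup_x {y*x - a*x^2 - b*x} = sup_x {(y-b)*x - a*x^2}
FOC: (y - b) - 2a*x = 0 => x* = (y - b)/(2a)
x* = (-9.3661 - 1)/(2*2) = -2.5915
f*(-9.3661) = (y-b)^2/(4a) = (-9.3661 - 1)^2/(4*2)
= 107.456/8 = 13.432


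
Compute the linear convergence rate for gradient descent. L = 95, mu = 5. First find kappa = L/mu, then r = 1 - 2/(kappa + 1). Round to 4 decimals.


Step 1: Compute the condition number.
kappa = L/mu = 95/5 = 19.0
Step 2: Compute the convergence rate.
r = 1 - 2/(kappa + 1) = 1 - 2*mu/(L + mu) = (L - mu)/(L + mu) = 90/100 = 0.9


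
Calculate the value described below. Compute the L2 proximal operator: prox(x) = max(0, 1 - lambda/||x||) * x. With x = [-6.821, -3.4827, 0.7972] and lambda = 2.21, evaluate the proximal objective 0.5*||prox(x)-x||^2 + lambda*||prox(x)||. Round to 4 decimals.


Step 1: Compute ||x||.
||x|| = 7.7
Step 2: Compute scaling factor.
scale = max(0, 1 - 2.21/7.7) = 0.713
Step 3: prox(x) = [-4.8633, -2.4831, 0.5684]
||prox(x)|| = 5.49
Step 4: Proximal objective.
0.5*||prox-x||^2 = 2.4421
lambda*||prox|| = 12.1329
Total = 14.5751


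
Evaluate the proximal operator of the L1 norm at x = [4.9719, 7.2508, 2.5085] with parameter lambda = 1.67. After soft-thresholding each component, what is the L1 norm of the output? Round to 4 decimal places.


Soft-thresholding with lambda = 1.67:
prox(4.9719) = sign(4.9719)*max(|4.9719| - 1.67, 0) = 3.3019
prox(7.2508) = sign(7.2508)*max(|7.2508| - 1.67, 0) = 5.5808
prox(2.5085) = sign(2.5085)*max(|2.5085| - 1.67, 0) = 0.8385
prox(x) = [3.3019, 5.5808, 0.8385]
||prox(x)||_1 = 3.3019 + 5.5808 + 0.8385 = 9.7212


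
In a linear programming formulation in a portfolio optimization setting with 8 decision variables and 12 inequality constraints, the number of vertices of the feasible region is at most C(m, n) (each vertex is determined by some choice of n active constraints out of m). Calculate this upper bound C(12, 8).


Each vertex corresponds to some choice of n active constraints out of m, so the number of vertices is at most C(m, n) = m! / (n!(m-n)!).
m = 12, n = 8
Numerator: 12 * 11 * 10 * 9 * 8 * 7 * 6 * 5
Denominator: 8! = 40320
C(12, 8) = 495


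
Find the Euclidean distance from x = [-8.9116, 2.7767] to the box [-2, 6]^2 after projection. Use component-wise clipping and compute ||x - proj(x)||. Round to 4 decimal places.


Project each component onto [-2, 6].
clip(-8.9116) = -2.0, clip(2.7767) = 2.7767
Projection = [-2.0, 2.7767]
Squared diffs: [47.7702, 0.0]
Distance = sqrt(47.7702) = 6.9116


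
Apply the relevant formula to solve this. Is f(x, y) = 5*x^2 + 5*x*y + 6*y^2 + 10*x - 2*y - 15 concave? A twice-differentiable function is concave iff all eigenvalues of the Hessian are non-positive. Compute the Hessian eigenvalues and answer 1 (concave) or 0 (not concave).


The Hessian of f(x,y) = 5*x^2 + 5*x*y + 6*y^2 + 10*x - 2*y - 15 is:
H = [[10, 5], [5, 12]]
Trace = 10 + 12 = 22
Determinant = 10*12 - (5)^2 = 95
Discriminant = (22)^2 - 4*95 = 104.0
Eigenvalues: lambda_1 = 5.901, lambda_2 = 16.099
The function is not concave.

0


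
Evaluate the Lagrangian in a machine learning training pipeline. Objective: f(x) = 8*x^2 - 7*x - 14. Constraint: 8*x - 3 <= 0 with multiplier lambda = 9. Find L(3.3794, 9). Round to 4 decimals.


Step 1: Evaluate f(x).
f(3.3794) = 8*3.3794^2 - 7*3.3794 - 14 = 53.707
Step 2: Evaluate g(x).
g(3.3794) = 8*3.3794 - 3 = 24.0352
Step 3: Compute Lagrangian.
L = 53.707 + 9*24.0352 = 270.0238


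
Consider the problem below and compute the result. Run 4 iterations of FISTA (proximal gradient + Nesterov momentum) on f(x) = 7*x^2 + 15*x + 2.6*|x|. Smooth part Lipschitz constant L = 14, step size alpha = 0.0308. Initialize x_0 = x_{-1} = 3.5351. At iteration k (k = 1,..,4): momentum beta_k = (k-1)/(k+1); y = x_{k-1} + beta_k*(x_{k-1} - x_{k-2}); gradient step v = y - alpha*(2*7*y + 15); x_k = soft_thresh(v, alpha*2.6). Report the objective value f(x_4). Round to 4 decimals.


FISTA on f(x) = 7*x^2 + 15*x + 2.6*|x|
L = 14, alpha = 0.0308
Iteration 1: beta = 0.0, y = 3.5351 + 0.0*(3.5351 - 3.5351) = 3.5351
  grad(y) = 64.4914, v = y - alpha*grad = 1.5488
  prox(v) = soft_thresh(1.5488, 0.0801) = 1.4687
Iteration 2: beta = 0.3333, y = 1.4687 + 0.3333*(1.4687 - 3.5351) = 0.7799
  grad(y) = 25.9183, v = y - alpha*grad = -0.0184
  prox(v) = soft_thresh(-0.0184, 0.0801) = 0.0
Iteration 3: beta = 0.5, y = 0.0 + 0.5*(0.0 - 1.4687) = -0.7343
  grad(y) = 4.7192, v = y - alpha*grad = -0.8797
  prox(v) = soft_thresh(-0.8797, 0.0801) = -0.7996
Iteration 4: beta = 0.6, y = -0.7996 + 0.6*(-0.7996 - 0.0) = -1.2794
  grad(y) = -2.9114, v = y - alpha*grad = -1.1897
  prox(v) = soft_thresh(-1.1897, 0.0801) = -1.1096
f(x_4) = 7*(-1.1096)^2 + 15*(-1.1096) + 2.6*|-1.1096| = -5.1405


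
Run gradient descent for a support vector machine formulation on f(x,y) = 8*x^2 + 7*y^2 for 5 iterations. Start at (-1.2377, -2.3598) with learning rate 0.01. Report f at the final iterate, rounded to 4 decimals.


Gradient descent on f(x,y) = 8*x^2 + 7*y^2.
Starting point: (-1.2377, -2.3598), alpha = 0.01
Step 1: grad_x = 2*8*-1.2377 = -19.8032, grad_y = 2*7*-2.3598 = -33.0372
  x_1 = -1.2377 - 0.01*-19.8032 = -1.0397
  y_1 = -2.3598 - 0.01*-33.0372 = -2.0294
Step 2: grad_x = 2*8*-1.0397 = -16.6347, grad_y = 2*7*-2.0294 = -28.412
  x_2 = -1.0397 - 0.01*-16.6347 = -0.8733
  y_2 = -2.0294 - 0.01*-28.412 = -1.7453
Step 3: grad_x = 2*8*-0.8733 = -13.9731, grad_y = 2*7*-1.7453 = -24.4343
  x_3 = -0.8733 - 0.01*-13.9731 = -0.7336
  y_3 = -1.7453 - 0.01*-24.4343 = -1.501
Step 4: grad_x = 2*8*-0.7336 = -11.7374, grad_y = 2*7*-1.501 = -21.0135
  x_4 = -0.7336 - 0.01*-11.7374 = -0.6162
  y_4 = -1.501 - 0.01*-21.0135 = -1.2908
Step 5: grad_x = 2*8*-0.6162 = -9.8594, grad_y = 2*7*-1.2908 = -18.0716
  x_5 = -0.6162 - 0.01*-9.8594 = -0.5176
  y_5 = -1.2908 - 0.01*-18.0716 = -1.1101
f(-0.5176, -1.1101) = 8*(-0.5176)^2 + 7*(-1.1101)^2 = 10.7699


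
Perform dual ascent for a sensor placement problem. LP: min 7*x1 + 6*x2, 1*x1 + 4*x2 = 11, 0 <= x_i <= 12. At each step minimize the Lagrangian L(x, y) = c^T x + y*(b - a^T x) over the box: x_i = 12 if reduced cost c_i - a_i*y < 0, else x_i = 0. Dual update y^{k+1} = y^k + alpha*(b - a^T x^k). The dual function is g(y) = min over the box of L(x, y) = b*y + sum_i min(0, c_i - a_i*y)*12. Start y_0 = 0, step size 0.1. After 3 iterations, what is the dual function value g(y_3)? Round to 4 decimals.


Dual ascent for LP: min 7*x1 + 6*x2, 1*x1 + 4*x2 = 11, 0 <= x_i <= 12
Step 1: y^k = 0.0, reduced costs: (7.0, 6.0)
  x^k = (0.0, 0.0), subgradient = b - a^T x = 11.0
  y^{k+1} = 0.0 + 0.1*11.0 = 1.1
Step 2: y^k = 1.1, reduced costs: (5.9, 1.6)
  x^k = (0.0, 0.0), subgradient = b - a^T x = 11.0
  y^{k+1} = 1.1 + 0.1*11.0 = 2.2
Step 3: y^k = 2.2, reduced costs: (4.8, -2.8)
  x^k = (0.0, 12.0), subgradient = b - a^T x = -37.0
  y^{k+1} = 2.2 + 0.1*-37.0 = -1.5
Dual objective at y_3 = -1.5: reduced costs (8.5, 12.0), box minimizer x = (0.0, 0.0)
g(y_3) = b*y + (c1 - a1*y)*x1 + (c2 - a2*y)*x2 = 11*(-1.5) + 8.5*0.0 + 12.0*0.0 = -16.5 + 0.0 + 0.0 = -16.5


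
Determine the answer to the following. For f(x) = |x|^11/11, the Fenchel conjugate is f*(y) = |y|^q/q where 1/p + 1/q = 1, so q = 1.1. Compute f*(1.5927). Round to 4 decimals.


The conjugate exponent q satisfies 1/p + 1/q = 1.
p = 11, so q = 11/(11 - 1) = 1.1
|y|^q = 1.5927^1.1 = 1.6686
f*(1.5927) = 1.6686 / 1.1 = 1.5169


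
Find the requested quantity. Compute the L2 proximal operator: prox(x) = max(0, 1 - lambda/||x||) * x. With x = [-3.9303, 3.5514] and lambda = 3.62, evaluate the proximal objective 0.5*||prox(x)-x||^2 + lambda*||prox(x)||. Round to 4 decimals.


Step 1: Compute ||x||.
||x|| = 5.2971
Step 2: Compute scaling factor.
scale = max(0, 1 - 3.62/5.2971) = 0.3166
Step 3: prox(x) = [-1.2444, 1.1244]
||prox(x)|| = 1.6771
Step 4: Proximal objective.
0.5*||prox-x||^2 = 6.5522
lambda*||prox|| = 6.0711
Total = 12.6234


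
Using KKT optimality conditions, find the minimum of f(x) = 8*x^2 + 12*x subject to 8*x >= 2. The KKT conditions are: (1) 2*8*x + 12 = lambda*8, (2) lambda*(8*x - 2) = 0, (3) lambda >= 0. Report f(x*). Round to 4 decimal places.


Step 1: Try lambda = 0 (constraint inactive).
x_unc = -12/(2*8) = -0.75
Check: 8*-0.75 = -6.0 < 2 -- violated!
Step 2: Constraint must be active: 8*x = 2
x* = 2/8 = 0.25
lambda = (2*8*0.25 + 12)/8 = 2.0
Step 3: Compute optimal value.
f(x*) = 8*0.25^2 + 12*0.25 = 3.5


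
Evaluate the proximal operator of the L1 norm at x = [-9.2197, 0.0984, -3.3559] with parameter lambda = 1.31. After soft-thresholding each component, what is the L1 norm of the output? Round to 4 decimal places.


Soft-thresholding with lambda = 1.31:
prox(-9.2197) = sign(-9.2197)*max(|-9.2197| - 1.31, 0) = -7.9097
prox(0.0984) = sign(0.0984)*max(|0.0984| - 1.31, 0) = 0.0
prox(-3.3559) = sign(-3.3559)*max(|-3.3559| - 1.31, 0) = -2.0459
prox(x) = [-7.9097, 0.0, -2.0459]
||prox(x)||_1 = 7.9097 + 0.0 + 2.0459 = 9.9556


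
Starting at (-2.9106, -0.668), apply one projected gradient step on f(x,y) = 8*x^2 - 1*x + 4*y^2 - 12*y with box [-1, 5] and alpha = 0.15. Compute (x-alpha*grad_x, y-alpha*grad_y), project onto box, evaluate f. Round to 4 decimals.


Step 1: Compute gradient at (-2.9106, -0.668).
grad_x = 2*8*-2.9106 - 1 = -47.5696
grad_y = 2*4*-0.668 - 12 = -17.344
Step 2: Gradient step.
x_raw = -2.9106 - 0.15*-47.5696 = 4.2248
y_raw = -0.668 - 0.15*-17.344 = 1.9336
Step 3: Project onto [-1, 5].
x_proj = clip(4.2248) = 4.2248
y_proj = clip(1.9336) = 1.9336
Step 4: Evaluate f.
f(4.2248, 1.9336) = 130.3214


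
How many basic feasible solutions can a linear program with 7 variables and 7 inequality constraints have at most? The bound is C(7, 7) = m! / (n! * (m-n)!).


Each vertex corresponds to some choice of n active constraints out of m, so the number of vertices is at most C(m, n) = m! / (n!(m-n)!).
m = 7, n = 7
Numerator: 7 * 6 * 5 * 4 * 3 * 2 * 1
Denominator: 7! = 5040
C(7, 7) = 1


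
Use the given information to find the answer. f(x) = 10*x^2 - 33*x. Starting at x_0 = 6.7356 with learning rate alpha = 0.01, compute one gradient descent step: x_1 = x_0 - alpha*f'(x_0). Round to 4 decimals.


We compute the gradient at x_0 and apply the update.
f'(x) = 20*x - 33
f'(6.7356) = 20*6.7356 - 33 = 101.712
x_1 = 6.7356 - 0.01*101.712 = 5.7185


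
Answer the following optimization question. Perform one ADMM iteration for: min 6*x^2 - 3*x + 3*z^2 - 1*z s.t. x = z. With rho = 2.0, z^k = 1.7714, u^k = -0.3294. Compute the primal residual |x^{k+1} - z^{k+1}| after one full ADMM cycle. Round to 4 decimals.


ADMM iteration with rho = 2.0, z^k = 1.7714, u^k = -0.3294
Step 1: x-update.
Minimize 6*x^2 - 3*x + (2.0/2)*(x - 1.7714 - 0.3294)^2
FOC: (2*6 + 2.0)*x = 3 + 2.0*(1.7714 + 0.3294)
x^{k+1} = 0.5144
Step 2: z-update.
Minimize 3*z^2 - 1*z + (2.0/2)*(0.5144 - z - 0.3294)^2
FOC: (2*3 + 2.0)*z = 1 + 2.0*(0.5144 - 0.3294)
z^{k+1} = 0.1713
Step 3: u-update.
u^{k+1} = -0.3294 + 0.5144 - 0.1713 = 0.0138
Step 4: Primal residual = |0.5144 - 0.1713| = 0.3432


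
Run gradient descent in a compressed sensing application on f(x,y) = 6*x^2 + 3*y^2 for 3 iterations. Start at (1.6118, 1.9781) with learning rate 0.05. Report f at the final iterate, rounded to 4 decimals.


Gradient descent on f(x,y) = 6*x^2 + 3*y^2.
Starting point: (1.6118, 1.9781), alpha = 0.05
Step 1: grad_x = 2*6*1.6118 = 19.3416, grad_y = 2*3*1.9781 = 11.8686
  x_1 = 1.6118 - 0.05*19.3416 = 0.6447
  y_1 = 1.9781 - 0.05*11.8686 = 1.3847
Step 2: grad_x = 2*6*0.6447 = 7.7366, grad_y = 2*3*1.3847 = 8.308
  x_2 = 0.6447 - 0.05*7.7366 = 0.2579
  y_2 = 1.3847 - 0.05*8.308 = 0.9693
Step 3: grad_x = 2*6*0.2579 = 3.0947, grad_y = 2*3*0.9693 = 5.8156
  x_3 = 0.2579 - 0.05*3.0947 = 0.1032
  y_3 = 0.9693 - 0.05*5.8156 = 0.6785
f(0.1032, 0.6785) = 6*0.1032^2 + 3*0.6785^2 = 1.4449


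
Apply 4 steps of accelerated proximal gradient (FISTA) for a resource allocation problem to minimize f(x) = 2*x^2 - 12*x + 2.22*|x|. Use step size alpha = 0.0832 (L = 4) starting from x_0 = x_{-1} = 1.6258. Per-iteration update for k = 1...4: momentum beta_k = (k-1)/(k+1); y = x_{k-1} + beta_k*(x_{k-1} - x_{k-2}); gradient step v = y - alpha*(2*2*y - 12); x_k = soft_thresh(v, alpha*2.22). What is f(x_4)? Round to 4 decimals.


FISTA on f(x) = 2*x^2 - 12*x + 2.22*|x|
L = 4, alpha = 0.0832
Iteration 1: beta = 0.0, y = 1.6258 + 0.0*(1.6258 - 1.6258) = 1.6258
  grad(y) = -5.4968, v = y - alpha*grad = 2.0831
  prox(v) = soft_thresh(2.0831, 0.1847) = 1.8984
Iteration 2: beta = 0.3333, y = 1.8984 + 0.3333*(1.8984 - 1.6258) = 1.9893
  grad(y) = -4.0428, v = y - alpha*grad = 2.3257
  prox(v) = soft_thresh(2.3257, 0.1847) = 2.141
Iteration 3: beta = 0.5, y = 2.141 + 0.5*(2.141 - 1.8984) = 2.2622
  grad(y) = -2.9511, v = y - alpha*grad = 2.5078
  prox(v) = soft_thresh(2.5078, 0.1847) = 2.3231
Iteration 4: beta = 0.6, y = 2.3231 + 0.6*(2.3231 - 2.141) = 2.4323
  grad(y) = -2.2708, v = y - alpha*grad = 2.6212
  prox(v) = soft_thresh(2.6212, 0.1847) = 2.4365
f(x_4) = 2*2.4365^2 - 12*2.4365 + 2.22*|2.4365| = -11.9559


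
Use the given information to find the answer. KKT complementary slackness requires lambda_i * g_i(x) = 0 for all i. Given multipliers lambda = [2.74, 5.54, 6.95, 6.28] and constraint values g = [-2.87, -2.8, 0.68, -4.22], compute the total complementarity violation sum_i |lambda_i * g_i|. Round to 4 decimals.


KKT complementary slackness check:
lambda_1 * g_1 = 2.74 * -2.87 = -7.8638
lambda_2 * g_2 = 5.54 * -2.8 = -15.512
lambda_3 * g_3 = 6.95 * 0.68 = 4.726
lambda_4 * g_4 = 6.28 * -4.22 = -26.5016
Total violation = 7.8638 + 15.512 + 4.726 + 26.5016 = 54.6034


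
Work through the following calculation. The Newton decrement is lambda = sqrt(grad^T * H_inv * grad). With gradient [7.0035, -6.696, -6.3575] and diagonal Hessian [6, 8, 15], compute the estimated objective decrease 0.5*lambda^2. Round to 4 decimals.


Step 1: H is diagonal, so H^(-1) * g = [1.1673, -0.837, -0.4238].
Step 2: g^T H^(-1) g = sum_i g_i^2 / H_ii
  = (7.0035)^2/6 + (-6.696)^2/8 + (-6.3575)^2/15
  = 8.1748 + 5.6046 + 2.6945 = 16.4739
Step 3: Objective decrease = 0.5 * g^T H^(-1) g = 8.237


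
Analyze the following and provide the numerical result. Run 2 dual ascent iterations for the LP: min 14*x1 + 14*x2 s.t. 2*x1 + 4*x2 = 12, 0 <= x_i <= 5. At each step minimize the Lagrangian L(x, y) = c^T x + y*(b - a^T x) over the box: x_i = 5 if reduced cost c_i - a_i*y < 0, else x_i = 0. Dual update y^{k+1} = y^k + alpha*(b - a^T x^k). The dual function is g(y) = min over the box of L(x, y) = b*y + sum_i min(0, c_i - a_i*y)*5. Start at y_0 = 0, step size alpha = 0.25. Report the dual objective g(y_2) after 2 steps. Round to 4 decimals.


Dual ascent for LP: min 14*x1 + 14*x2, 2*x1 + 4*x2 = 12, 0 <= x_i <= 5
Step 1: y^k = 0.0, reduced costs: (14.0, 14.0)
  x^k = (0.0, 0.0), subgradient = b - a^T x = 12.0
  y^{k+1} = 0.0 + 0.25*12.0 = 3.0
Step 2: y^k = 3.0, reduced costs: (8.0, 2.0)
  x^k = (0.0, 0.0), subgradient = b - a^T x = 12.0
  y^{k+1} = 3.0 + 0.25*12.0 = 6.0
Dual objective at y_2 = 6.0: reduced costs (2.0, -10.0), box minimizer x = (0.0, 5.0)
g(y_2) = b*y + (c1 - a1*y)*x1 + (c2 - a2*y)*x2 = 12*6.0 + 2.0*0.0 + (-10.0)*5.0 = 72.0 + 0.0 - 50.0 = 22.0


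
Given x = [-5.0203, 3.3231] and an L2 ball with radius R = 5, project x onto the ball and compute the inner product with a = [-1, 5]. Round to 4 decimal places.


Step 1: Compute ||x|| (intermediates to 6 decimals).
||x|| = sqrt((-5.0203)^2 + 3.3231^2) = 6.020499
Step 2: Project.
Since ||x|| > R, scale = R/||x|| = 5/6.020499 = 0.830496, proj(x) = scale * x
proj(x) = [-4.169339, 2.759821]
Step 3: Dot product.
a^T * proj(x) = -1*(-4.169339) + 5*2.759821 = 17.9684


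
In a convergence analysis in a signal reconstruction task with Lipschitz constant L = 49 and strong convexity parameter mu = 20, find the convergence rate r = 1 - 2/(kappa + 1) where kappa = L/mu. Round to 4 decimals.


Step 1: Compute the condition number.
kappa = L/mu = 49/20 = 2.45
Step 2: Compute the convergence rate.
r = 1 - 2/(kappa + 1) = 1 - 2*mu/(L + mu) = (L - mu)/(L + mu) = 29/69 = 0.4203


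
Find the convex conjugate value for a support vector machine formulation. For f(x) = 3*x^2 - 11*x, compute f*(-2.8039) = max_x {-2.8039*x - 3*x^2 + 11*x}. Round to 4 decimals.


f*(y) = sup_x {y*x - a*x^2 - b*x} = sup_x {(y-b)*x - a*x^2}
FOC: (y - b) - 2a*x = 0 => x* = (y - b)/(2a)
x* = (-2.8039 + 11)/(2*3) = 1.366
f*(-2.8039) = (y-b)^2/(4a) = (-2.8039 + 11)^2/(4*3)
= 67.1761/12 = 5.598


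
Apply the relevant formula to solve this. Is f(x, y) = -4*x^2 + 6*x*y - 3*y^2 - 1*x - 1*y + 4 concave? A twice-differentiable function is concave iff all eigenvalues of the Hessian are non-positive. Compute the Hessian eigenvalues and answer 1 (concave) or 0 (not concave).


The Hessian of f(x,y) = -4*x^2 + 6*x*y - 3*y^2 - 1*x - 1*y + 4 is:
H = [[-8, 6], [6, -6]]
Trace = -8 - 6 = -14
Determinant = -8*-6 - (6)^2 = 12
Discriminant = (-14)^2 - 4*12 = 148.0
Eigenvalues: lambda_1 = -13.0828, lambda_2 = -0.9172
The function is concave.

1


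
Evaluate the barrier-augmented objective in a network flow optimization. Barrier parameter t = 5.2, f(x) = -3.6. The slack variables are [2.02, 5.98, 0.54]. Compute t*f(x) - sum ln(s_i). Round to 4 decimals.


Step 1: Compute log-barrier.
ln values: [0.7031, 1.7884, -0.6162]
phi = -(0.7031 + 1.7884 - 0.6162) = -1.8753
Step 2: Compute augmented objective.
t*f(x) = 5.2*-3.6 = -18.72
Total = -18.72 - 1.8753 = -20.5953


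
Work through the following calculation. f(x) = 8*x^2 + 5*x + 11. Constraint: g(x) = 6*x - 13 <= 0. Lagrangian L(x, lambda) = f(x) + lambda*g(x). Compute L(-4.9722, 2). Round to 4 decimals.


Step 1: Evaluate f(x).
f(-4.9722) = 8*(-4.9722)^2 + 5*(-4.9722) + 11 = 183.9212
Step 2: Evaluate g(x).
g(-4.9722) = 6*-4.9722 - 13 = -42.8332
Step 3: Compute Lagrangian.
L = 183.9212 + 2*-42.8332 = 98.2548


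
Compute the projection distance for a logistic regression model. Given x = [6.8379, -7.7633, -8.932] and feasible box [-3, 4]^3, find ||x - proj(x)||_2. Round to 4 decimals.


Project each component onto [-3, 4].
clip(6.8379) = 4.0, clip(-7.7633) = -3.0, clip(-8.932) = -3.0
Projection = [4.0, -3.0, -3.0]
Squared diffs: [8.0537, 22.689, 35.1886]
Distance = sqrt(65.9313) = 8.1198


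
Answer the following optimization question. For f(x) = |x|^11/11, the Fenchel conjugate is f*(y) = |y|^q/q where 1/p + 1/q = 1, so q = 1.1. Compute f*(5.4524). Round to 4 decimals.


The conjugate exponent q satisfies 1/p + 1/q = 1.
p = 11, so q = 11/(11 - 1) = 1.1
|y|^q = 5.4524^1.1 = 6.4602
f*(5.4524) = 6.4602 / 1.1 = 5.8729


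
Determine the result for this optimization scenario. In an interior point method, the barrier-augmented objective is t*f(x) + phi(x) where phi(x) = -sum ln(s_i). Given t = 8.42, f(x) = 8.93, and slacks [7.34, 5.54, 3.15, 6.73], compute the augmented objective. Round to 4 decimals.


Step 1: Compute log-barrier.
ln values: [1.9933, 1.712, 1.1474, 1.9066]
phi = -(1.9933 + 1.712 + 1.1474 + 1.9066) = -6.7593
Step 2: Compute augmented objective.
t*f(x) = 8.42*8.93 = 75.1906
Total = 75.1906 - 6.7593 = 68.4313


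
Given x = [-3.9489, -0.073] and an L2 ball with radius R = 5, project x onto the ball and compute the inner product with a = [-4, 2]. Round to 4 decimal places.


Step 1: Compute ||x|| (intermediates to 6 decimals).
||x|| = sqrt((-3.9489)^2 + (-0.073)^2) = 3.949575
Step 2: Project.
Since ||x|| <= R, proj = x (no scaling needed).
proj(x) = [-3.9489, -0.073]
Step 3: Dot product.
a^T * proj(x) = -4*(-3.9489) + 2*(-0.073) = 15.6496


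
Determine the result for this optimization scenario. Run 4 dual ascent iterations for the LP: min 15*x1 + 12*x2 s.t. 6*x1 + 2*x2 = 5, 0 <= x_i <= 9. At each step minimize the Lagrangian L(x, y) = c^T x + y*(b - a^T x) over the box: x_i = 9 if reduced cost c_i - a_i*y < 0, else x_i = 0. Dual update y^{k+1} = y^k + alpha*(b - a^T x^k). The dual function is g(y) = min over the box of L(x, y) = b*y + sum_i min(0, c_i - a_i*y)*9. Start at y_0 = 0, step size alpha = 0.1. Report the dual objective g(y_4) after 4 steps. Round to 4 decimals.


Dual ascent for LP: min 15*x1 + 12*x2, 6*x1 + 2*x2 = 5, 0 <= x_i <= 9
Step 1: y^k = 0.0, reduced costs: (15.0, 12.0)
  x^k = (0.0, 0.0), subgradient = b - a^T x = 5.0
  y^{k+1} = 0.0 + 0.1*5.0 = 0.5
Step 2: y^k = 0.5, reduced costs: (12.0, 11.0)
  x^k = (0.0, 0.0), subgradient = b - a^T x = 5.0
  y^{k+1} = 0.5 + 0.1*5.0 = 1.0
Step 3: y^k = 1.0, reduced costs: (9.0, 10.0)
  x^k = (0.0, 0.0), subgradient = b - a^T x = 5.0
  y^{k+1} = 1.0 + 0.1*5.0 = 1.5
Step 4: y^k = 1.5, reduced costs: (6.0, 9.0)
  x^k = (0.0, 0.0), subgradient = b - a^T x = 5.0
  y^{k+1} = 1.5 + 0.1*5.0 = 2.0
Dual objective at y_4 = 2.0: reduced costs (3.0, 8.0), box minimizer x = (0.0, 0.0)
g(y_4) = b*y + (c1 - a1*y)*x1 + (c2 - a2*y)*x2 = 5*2.0 + 3.0*0.0 + 8.0*0.0 = 10.0 + 0.0 + 0.0 = 10.0


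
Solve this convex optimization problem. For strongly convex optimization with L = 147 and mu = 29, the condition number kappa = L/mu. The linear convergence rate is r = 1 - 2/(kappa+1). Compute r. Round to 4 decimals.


Step 1: Compute the condition number.
kappa = L/mu = 147/29 = 5.069
Step 2: Compute the convergence rate.
r = 1 - 2/(kappa + 1) = 1 - 2*mu/(L + mu) = (L - mu)/(L + mu) = 118/176 = 0.6705


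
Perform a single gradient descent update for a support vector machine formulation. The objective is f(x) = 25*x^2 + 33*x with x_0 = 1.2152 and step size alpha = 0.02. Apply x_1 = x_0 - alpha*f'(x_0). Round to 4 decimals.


We compute the gradient at x_0 and apply the update.
f'(x) = 50*x + 33
f'(1.2152) = 50*1.2152 + 33 = 93.76
x_1 = 1.2152 - 0.02*93.76 = -0.66


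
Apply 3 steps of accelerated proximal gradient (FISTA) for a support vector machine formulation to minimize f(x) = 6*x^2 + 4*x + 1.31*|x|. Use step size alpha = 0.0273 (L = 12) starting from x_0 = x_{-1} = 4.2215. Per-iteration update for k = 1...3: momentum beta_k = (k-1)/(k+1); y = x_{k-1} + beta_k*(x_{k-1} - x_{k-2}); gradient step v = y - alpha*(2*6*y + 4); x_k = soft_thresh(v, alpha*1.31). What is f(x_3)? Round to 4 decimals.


FISTA on f(x) = 6*x^2 + 4*x + 1.31*|x|
L = 12, alpha = 0.0273
Iteration 1: beta = 0.0, y = 4.2215 + 0.0*(4.2215 - 4.2215) = 4.2215
  grad(y) = 54.658, v = y - alpha*grad = 2.7293
  prox(v) = soft_thresh(2.7293, 0.0358) = 2.6936
Iteration 2: beta = 0.3333, y = 2.6936 + 0.3333*(2.6936 - 4.2215) = 2.1843
  grad(y) = 30.2112, v = y - alpha*grad = 1.3595
  prox(v) = soft_thresh(1.3595, 0.0358) = 1.3237
Iteration 3: beta = 0.5, y = 1.3237 + 0.5*(1.3237 - 2.6936) = 0.6388
  grad(y) = 11.6658, v = y - alpha*grad = 0.3203
  prox(v) = soft_thresh(0.3203, 0.0358) = 0.2846
f(x_3) = 6*0.2846^2 + 4*0.2846 + 1.31*|0.2846| = 1.997


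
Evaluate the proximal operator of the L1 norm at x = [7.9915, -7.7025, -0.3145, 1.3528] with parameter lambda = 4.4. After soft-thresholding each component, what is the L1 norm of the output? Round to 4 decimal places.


Soft-thresholding with lambda = 4.4:
prox(7.9915) = sign(7.9915)*max(|7.9915| - 4.4, 0) = 3.5915
prox(-7.7025) = sign(-7.7025)*max(|-7.7025| - 4.4, 0) = -3.3025
prox(-0.3145) = sign(-0.3145)*max(|-0.3145| - 4.4, 0) = 0.0
prox(1.3528) = sign(1.3528)*max(|1.3528| - 4.4, 0) = 0.0
prox(x) = [3.5915, -3.3025, 0.0, 0.0]
||prox(x)||_1 = 3.5915 + 3.3025 + 0.0 + 0.0 = 6.894


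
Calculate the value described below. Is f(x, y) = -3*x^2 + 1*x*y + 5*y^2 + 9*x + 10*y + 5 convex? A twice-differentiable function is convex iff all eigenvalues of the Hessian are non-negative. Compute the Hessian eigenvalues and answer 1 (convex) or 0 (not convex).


The Hessian of f(x,y) = -3*x^2 + 1*x*y + 5*y^2 + 9*x + 10*y + 5 is:
H = [[-6, 1], [1, 10]]
Trace = -6 + 10 = 4
Determinant = -6*10 - (1)^2 = -61
Discriminant = (4)^2 - 4*-61 = 260.0
Eigenvalues: lambda_1 = -6.0623, lambda_2 = 10.0623
The function is not convex.

0


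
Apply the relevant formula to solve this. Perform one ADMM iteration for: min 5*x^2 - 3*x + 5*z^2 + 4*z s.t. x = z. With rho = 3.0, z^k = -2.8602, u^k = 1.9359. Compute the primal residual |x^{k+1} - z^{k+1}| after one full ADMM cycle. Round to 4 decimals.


ADMM iteration with rho = 3.0, z^k = -2.8602, u^k = 1.9359
Step 1: x-update.
Minimize 5*x^2 - 3*x + (3.0/2)*(x + 2.8602 + 1.9359)^2
FOC: (2*5 + 3.0)*x = 3 + 3.0*(-2.8602 - 1.9359)
x^{k+1} = -0.876
Step 2: z-update.
Minimize 5*z^2 + 4*z + (3.0/2)*(-0.876 - z + 1.9359)^2
FOC: (2*5 + 3.0)*z = -4 + 3.0*(-0.876 + 1.9359)
z^{k+1} = -0.0631
Step 3: u-update.
u^{k+1} = 1.9359 - 0.876 + 0.0631 = 1.123
Step 4: Primal residual = |-0.876 + 0.0631| = 0.8129


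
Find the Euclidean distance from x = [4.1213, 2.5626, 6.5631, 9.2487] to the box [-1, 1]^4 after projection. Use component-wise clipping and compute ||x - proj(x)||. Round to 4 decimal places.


Project each component onto [-1, 1].
clip(4.1213) = 1.0, clip(2.5626) = 1.0, clip(6.5631) = 1.0, clip(9.2487) = 1.0
Projection = [1.0, 1.0, 1.0, 1.0]
Squared diffs: [9.7425, 2.4417, 30.9481, 68.0411]
Distance = sqrt(111.1734) = 10.5439


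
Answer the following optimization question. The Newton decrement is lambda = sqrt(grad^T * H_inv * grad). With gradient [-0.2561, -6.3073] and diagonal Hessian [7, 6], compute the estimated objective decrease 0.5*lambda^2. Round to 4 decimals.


Step 1: H is diagonal, so H^(-1) * g = [-0.0366, -1.0512].
Step 2: g^T H^(-1) g = sum_i g_i^2 / H_ii
  = (-0.2561)^2/7 + (-6.3073)^2/6
  = 0.0094 + 6.6303 = 6.6397
Step 3: Objective decrease = 0.5 * g^T H^(-1) g = 3.3199


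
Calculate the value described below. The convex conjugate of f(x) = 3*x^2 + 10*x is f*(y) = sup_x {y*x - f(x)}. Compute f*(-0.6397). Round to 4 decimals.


f*(y) = sup_x {y*x - a*x^2 - b*x} = sup_x {(y-b)*x - a*x^2}
FOC: (y - b) - 2a*x = 0 => x* = (y - b)/(2a)
x* = (-0.6397 - 10)/(2*3) = -1.7733
f*(-0.6397) = (y-b)^2/(4a) = (-0.6397 - 10)^2/(4*3)
= 113.2032/12 = 9.4336
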